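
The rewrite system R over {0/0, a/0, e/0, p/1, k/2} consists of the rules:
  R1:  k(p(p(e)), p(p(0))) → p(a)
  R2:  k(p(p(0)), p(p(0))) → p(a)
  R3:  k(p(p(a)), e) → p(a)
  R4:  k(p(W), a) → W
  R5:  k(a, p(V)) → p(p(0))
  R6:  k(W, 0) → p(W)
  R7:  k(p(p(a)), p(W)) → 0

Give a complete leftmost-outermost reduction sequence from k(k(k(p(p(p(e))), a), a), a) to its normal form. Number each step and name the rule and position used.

1. k(k(k(p(p(p(e))), a), a), a)  →  k(k(p(p(e)), a), a)   [R4 at 1.1]
2. k(k(p(p(e)), a), a)  →  k(p(e), a)   [R4 at 1]
3. k(p(e), a)  →  e   [R4 at ε]

e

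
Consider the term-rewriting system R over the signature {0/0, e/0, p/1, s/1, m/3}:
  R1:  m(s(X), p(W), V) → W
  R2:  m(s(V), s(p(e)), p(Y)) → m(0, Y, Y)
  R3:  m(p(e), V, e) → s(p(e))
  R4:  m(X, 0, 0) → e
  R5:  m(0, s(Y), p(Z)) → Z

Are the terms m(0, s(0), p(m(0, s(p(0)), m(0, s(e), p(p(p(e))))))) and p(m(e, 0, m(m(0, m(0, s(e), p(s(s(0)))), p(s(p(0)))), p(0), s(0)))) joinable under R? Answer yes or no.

yes — NF(t₁) = p(e), NF(t₂) = p(e)

Reduce t₁ = m(0, s(0), p(m(0, s(p(0)), m(0, s(e), p(p(p(e))))))):
1. m(0, s(0), p(m(0, s(p(0)), m(0, s(e), p(p(p(e)))))))  →  m(0, s(p(0)), m(0, s(e), p(p(p(e)))))   [R5 at ε]
2. m(0, s(p(0)), m(0, s(e), p(p(p(e)))))  →  m(0, s(p(0)), p(p(e)))   [R5 at 3]
3. m(0, s(p(0)), p(p(e)))  →  p(e)   [R5 at ε]

Reduce t₂ = p(m(e, 0, m(m(0, m(0, s(e), p(s(s(0)))), p(s(p(0)))), p(0), s(0)))):
1. p(m(e, 0, m(m(0, m(0, s(e), p(s(s(0)))), p(s(p(0)))), p(0), s(0))))  →  p(m(e, 0, m(m(0, s(s(0)), p(s(p(0)))), p(0), s(0))))   [R5 at 1.3.1.2]
2. p(m(e, 0, m(m(0, s(s(0)), p(s(p(0)))), p(0), s(0))))  →  p(m(e, 0, m(s(p(0)), p(0), s(0))))   [R5 at 1.3.1]
3. p(m(e, 0, m(s(p(0)), p(0), s(0))))  →  p(m(e, 0, 0))   [R1 at 1.3]
4. p(m(e, 0, 0))  →  p(e)   [R4 at 1]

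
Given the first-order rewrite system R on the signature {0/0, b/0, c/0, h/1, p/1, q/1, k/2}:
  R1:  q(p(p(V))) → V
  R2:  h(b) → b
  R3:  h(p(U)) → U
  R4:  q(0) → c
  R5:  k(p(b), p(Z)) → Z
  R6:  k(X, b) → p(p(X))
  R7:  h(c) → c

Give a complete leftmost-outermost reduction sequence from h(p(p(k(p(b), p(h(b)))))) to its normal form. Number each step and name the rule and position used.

1. h(p(p(k(p(b), p(h(b))))))  →  p(k(p(b), p(h(b))))   [R3 at ε]
2. p(k(p(b), p(h(b))))  →  p(h(b))   [R5 at 1]
3. p(h(b))  →  p(b)   [R2 at 1]

p(b)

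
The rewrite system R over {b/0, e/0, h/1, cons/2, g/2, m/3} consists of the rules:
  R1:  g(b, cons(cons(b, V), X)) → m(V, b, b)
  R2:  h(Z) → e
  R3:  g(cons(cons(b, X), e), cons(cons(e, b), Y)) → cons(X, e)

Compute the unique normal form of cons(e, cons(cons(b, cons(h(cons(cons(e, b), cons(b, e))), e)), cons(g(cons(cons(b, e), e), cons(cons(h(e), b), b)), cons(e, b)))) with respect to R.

cons(e, cons(cons(b, cons(e, e)), cons(cons(e, e), cons(e, b))))

1. cons(e, cons(cons(b, cons(h(cons(cons(e, b), cons(b, e))), e)), cons(g(cons(cons(b, e), e), cons(cons(h(e), b), b)), cons(e, b))))  →  cons(e, cons(cons(b, cons(e, e)), cons(g(cons(cons(b, e), e), cons(cons(h(e), b), b)), cons(e, b))))   [R2 at 2.1.2.1]
2. cons(e, cons(cons(b, cons(e, e)), cons(g(cons(cons(b, e), e), cons(cons(h(e), b), b)), cons(e, b))))  →  cons(e, cons(cons(b, cons(e, e)), cons(g(cons(cons(b, e), e), cons(cons(e, b), b)), cons(e, b))))   [R2 at 2.2.1.2.1.1]
3. cons(e, cons(cons(b, cons(e, e)), cons(g(cons(cons(b, e), e), cons(cons(e, b), b)), cons(e, b))))  →  cons(e, cons(cons(b, cons(e, e)), cons(cons(e, e), cons(e, b))))   [R3 at 2.2.1]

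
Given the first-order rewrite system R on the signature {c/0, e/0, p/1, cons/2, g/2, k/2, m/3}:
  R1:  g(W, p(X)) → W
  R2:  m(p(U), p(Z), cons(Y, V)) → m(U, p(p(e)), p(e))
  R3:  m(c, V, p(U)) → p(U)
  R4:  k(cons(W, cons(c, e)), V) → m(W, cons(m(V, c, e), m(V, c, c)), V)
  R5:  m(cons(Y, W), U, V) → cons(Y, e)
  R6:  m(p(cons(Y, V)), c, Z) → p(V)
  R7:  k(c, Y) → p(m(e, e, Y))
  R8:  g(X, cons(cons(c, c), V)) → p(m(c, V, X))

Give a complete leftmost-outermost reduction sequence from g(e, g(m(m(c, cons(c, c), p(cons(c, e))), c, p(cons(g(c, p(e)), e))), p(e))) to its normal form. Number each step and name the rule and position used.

1. g(e, g(m(m(c, cons(c, c), p(cons(c, e))), c, p(cons(g(c, p(e)), e))), p(e)))  →  g(e, m(m(c, cons(c, c), p(cons(c, e))), c, p(cons(g(c, p(e)), e))))   [R1 at 2]
2. g(e, m(m(c, cons(c, c), p(cons(c, e))), c, p(cons(g(c, p(e)), e))))  →  g(e, m(p(cons(c, e)), c, p(cons(g(c, p(e)), e))))   [R3 at 2.1]
3. g(e, m(p(cons(c, e)), c, p(cons(g(c, p(e)), e))))  →  g(e, p(e))   [R6 at 2]
4. g(e, p(e))  →  e   [R1 at ε]

e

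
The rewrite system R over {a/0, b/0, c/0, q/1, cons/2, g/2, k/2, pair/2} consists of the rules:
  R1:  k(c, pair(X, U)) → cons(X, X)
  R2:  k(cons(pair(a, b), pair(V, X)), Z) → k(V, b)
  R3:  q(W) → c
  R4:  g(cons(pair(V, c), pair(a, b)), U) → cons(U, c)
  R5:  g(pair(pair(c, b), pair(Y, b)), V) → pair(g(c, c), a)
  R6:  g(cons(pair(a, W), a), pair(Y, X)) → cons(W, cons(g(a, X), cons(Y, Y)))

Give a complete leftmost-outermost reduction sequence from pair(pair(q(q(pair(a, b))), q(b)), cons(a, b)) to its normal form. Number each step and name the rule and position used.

1. pair(pair(q(q(pair(a, b))), q(b)), cons(a, b))  →  pair(pair(c, q(b)), cons(a, b))   [R3 at 1.1]
2. pair(pair(c, q(b)), cons(a, b))  →  pair(pair(c, c), cons(a, b))   [R3 at 1.2]

pair(pair(c, c), cons(a, b))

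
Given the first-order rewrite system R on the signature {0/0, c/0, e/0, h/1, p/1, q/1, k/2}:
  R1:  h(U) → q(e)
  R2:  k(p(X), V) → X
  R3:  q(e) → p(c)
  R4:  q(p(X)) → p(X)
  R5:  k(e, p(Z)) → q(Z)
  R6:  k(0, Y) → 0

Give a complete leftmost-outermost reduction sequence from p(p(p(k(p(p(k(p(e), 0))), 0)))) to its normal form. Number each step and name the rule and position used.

1. p(p(p(k(p(p(k(p(e), 0))), 0))))  →  p(p(p(p(k(p(e), 0)))))   [R2 at 1.1.1]
2. p(p(p(p(k(p(e), 0)))))  →  p(p(p(p(e))))   [R2 at 1.1.1.1]

p(p(p(p(e))))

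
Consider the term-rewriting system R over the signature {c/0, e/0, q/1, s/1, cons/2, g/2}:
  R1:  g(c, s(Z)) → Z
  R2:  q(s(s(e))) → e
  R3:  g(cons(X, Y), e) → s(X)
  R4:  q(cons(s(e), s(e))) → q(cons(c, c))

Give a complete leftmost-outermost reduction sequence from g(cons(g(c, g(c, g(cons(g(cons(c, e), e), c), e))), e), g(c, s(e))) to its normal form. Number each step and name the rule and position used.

1. g(cons(g(c, g(c, g(cons(g(cons(c, e), e), c), e))), e), g(c, s(e)))  →  g(cons(g(c, g(c, s(g(cons(c, e), e)))), e), g(c, s(e)))   [R3 at 1.1.2.2]
2. g(cons(g(c, g(c, s(g(cons(c, e), e)))), e), g(c, s(e)))  →  g(cons(g(c, g(cons(c, e), e)), e), g(c, s(e)))   [R1 at 1.1.2]
3. g(cons(g(c, g(cons(c, e), e)), e), g(c, s(e)))  →  g(cons(g(c, s(c)), e), g(c, s(e)))   [R3 at 1.1.2]
4. g(cons(g(c, s(c)), e), g(c, s(e)))  →  g(cons(c, e), g(c, s(e)))   [R1 at 1.1]
5. g(cons(c, e), g(c, s(e)))  →  g(cons(c, e), e)   [R1 at 2]
6. g(cons(c, e), e)  →  s(c)   [R3 at ε]

s(c)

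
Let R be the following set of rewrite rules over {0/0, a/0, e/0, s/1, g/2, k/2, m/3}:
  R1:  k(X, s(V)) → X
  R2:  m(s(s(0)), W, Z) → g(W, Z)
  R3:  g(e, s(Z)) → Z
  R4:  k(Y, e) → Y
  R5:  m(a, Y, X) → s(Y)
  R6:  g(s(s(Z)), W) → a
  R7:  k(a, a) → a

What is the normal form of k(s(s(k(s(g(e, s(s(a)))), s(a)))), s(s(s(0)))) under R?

1. k(s(s(k(s(g(e, s(s(a)))), s(a)))), s(s(s(0))))  →  s(s(k(s(g(e, s(s(a)))), s(a))))   [R1 at ε]
2. s(s(k(s(g(e, s(s(a)))), s(a))))  →  s(s(s(g(e, s(s(a))))))   [R1 at 1.1]
3. s(s(s(g(e, s(s(a))))))  →  s(s(s(s(a))))   [R3 at 1.1.1]

s(s(s(s(a))))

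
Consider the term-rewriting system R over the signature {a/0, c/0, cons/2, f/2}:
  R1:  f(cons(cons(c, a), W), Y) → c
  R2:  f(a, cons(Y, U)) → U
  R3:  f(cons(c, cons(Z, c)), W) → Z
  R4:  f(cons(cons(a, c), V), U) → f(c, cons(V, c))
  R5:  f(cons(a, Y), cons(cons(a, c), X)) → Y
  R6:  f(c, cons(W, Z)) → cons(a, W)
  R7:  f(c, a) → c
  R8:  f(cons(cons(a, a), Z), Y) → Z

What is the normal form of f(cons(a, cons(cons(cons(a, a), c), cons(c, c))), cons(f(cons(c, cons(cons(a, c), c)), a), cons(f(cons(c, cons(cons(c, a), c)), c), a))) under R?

cons(cons(cons(a, a), c), cons(c, c))

1. f(cons(a, cons(cons(cons(a, a), c), cons(c, c))), cons(f(cons(c, cons(cons(a, c), c)), a), cons(f(cons(c, cons(cons(c, a), c)), c), a)))  →  f(cons(a, cons(cons(cons(a, a), c), cons(c, c))), cons(cons(a, c), cons(f(cons(c, cons(cons(c, a), c)), c), a)))   [R3 at 2.1]
2. f(cons(a, cons(cons(cons(a, a), c), cons(c, c))), cons(cons(a, c), cons(f(cons(c, cons(cons(c, a), c)), c), a)))  →  cons(cons(cons(a, a), c), cons(c, c))   [R5 at ε]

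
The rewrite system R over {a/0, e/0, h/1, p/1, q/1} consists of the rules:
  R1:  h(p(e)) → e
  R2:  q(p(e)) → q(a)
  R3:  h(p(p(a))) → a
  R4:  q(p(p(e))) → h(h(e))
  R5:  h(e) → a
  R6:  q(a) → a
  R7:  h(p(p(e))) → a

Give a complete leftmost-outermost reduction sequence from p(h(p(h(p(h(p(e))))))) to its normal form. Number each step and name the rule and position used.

p(e)

1. p(h(p(h(p(h(p(e)))))))  →  p(h(p(h(p(e)))))   [R1 at 1.1.1.1.1]
2. p(h(p(h(p(e)))))  →  p(h(p(e)))   [R1 at 1.1.1]
3. p(h(p(e)))  →  p(e)   [R1 at 1]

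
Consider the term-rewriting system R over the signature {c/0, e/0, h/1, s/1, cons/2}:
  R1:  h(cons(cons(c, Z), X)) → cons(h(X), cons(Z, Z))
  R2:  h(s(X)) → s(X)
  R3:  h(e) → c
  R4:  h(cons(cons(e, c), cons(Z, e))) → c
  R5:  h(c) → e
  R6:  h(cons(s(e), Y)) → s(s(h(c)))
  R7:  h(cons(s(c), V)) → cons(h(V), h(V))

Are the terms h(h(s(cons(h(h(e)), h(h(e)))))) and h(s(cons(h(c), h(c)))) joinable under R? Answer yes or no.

Reduce t₁ = h(h(s(cons(h(h(e)), h(h(e)))))):
1. h(h(s(cons(h(h(e)), h(h(e))))))  →  h(s(cons(h(h(e)), h(h(e)))))   [R2 at 1]
2. h(s(cons(h(h(e)), h(h(e)))))  →  s(cons(h(h(e)), h(h(e))))   [R2 at ε]
3. s(cons(h(h(e)), h(h(e))))  →  s(cons(h(c), h(h(e))))   [R3 at 1.1.1]
4. s(cons(h(c), h(h(e))))  →  s(cons(e, h(h(e))))   [R5 at 1.1]
5. s(cons(e, h(h(e))))  →  s(cons(e, h(c)))   [R3 at 1.2.1]
6. s(cons(e, h(c)))  →  s(cons(e, e))   [R5 at 1.2]

Reduce t₂ = h(s(cons(h(c), h(c)))):
1. h(s(cons(h(c), h(c))))  →  s(cons(h(c), h(c)))   [R2 at ε]
2. s(cons(h(c), h(c)))  →  s(cons(e, h(c)))   [R5 at 1.1]
3. s(cons(e, h(c)))  →  s(cons(e, e))   [R5 at 1.2]

yes — NF(t₁) = s(cons(e, e)), NF(t₂) = s(cons(e, e))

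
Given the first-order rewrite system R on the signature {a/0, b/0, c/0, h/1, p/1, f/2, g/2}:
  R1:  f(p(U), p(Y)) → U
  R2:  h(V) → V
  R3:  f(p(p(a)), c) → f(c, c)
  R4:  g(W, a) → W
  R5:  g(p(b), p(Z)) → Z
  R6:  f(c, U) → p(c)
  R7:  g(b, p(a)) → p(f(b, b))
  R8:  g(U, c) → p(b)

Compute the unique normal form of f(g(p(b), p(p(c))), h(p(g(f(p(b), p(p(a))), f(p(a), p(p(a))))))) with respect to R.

1. f(g(p(b), p(p(c))), h(p(g(f(p(b), p(p(a))), f(p(a), p(p(a)))))))  →  f(p(c), h(p(g(f(p(b), p(p(a))), f(p(a), p(p(a)))))))   [R5 at 1]
2. f(p(c), h(p(g(f(p(b), p(p(a))), f(p(a), p(p(a)))))))  →  f(p(c), p(g(f(p(b), p(p(a))), f(p(a), p(p(a))))))   [R2 at 2]
3. f(p(c), p(g(f(p(b), p(p(a))), f(p(a), p(p(a))))))  →  c   [R1 at ε]

c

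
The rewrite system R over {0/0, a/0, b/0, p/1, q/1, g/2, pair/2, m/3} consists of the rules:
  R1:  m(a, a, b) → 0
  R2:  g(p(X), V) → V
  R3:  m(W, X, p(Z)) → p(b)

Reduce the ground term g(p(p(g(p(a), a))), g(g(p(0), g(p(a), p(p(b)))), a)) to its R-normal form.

a

1. g(p(p(g(p(a), a))), g(g(p(0), g(p(a), p(p(b)))), a))  →  g(g(p(0), g(p(a), p(p(b)))), a)   [R2 at ε]
2. g(g(p(0), g(p(a), p(p(b)))), a)  →  g(g(p(a), p(p(b))), a)   [R2 at 1]
3. g(g(p(a), p(p(b))), a)  →  g(p(p(b)), a)   [R2 at 1]
4. g(p(p(b)), a)  →  a   [R2 at ε]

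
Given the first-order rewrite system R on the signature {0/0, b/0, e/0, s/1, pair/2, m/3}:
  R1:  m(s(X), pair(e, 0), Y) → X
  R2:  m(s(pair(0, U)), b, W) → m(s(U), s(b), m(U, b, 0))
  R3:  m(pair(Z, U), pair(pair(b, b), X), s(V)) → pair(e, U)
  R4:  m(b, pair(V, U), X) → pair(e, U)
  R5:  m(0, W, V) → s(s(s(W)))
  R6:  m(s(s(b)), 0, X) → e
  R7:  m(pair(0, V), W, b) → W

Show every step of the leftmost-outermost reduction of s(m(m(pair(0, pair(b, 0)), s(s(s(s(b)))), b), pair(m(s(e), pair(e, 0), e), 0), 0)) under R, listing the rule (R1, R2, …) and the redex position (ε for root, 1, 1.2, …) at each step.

s(s(s(s(b))))

1. s(m(m(pair(0, pair(b, 0)), s(s(s(s(b)))), b), pair(m(s(e), pair(e, 0), e), 0), 0))  →  s(m(s(s(s(s(b)))), pair(m(s(e), pair(e, 0), e), 0), 0))   [R7 at 1.1]
2. s(m(s(s(s(s(b)))), pair(m(s(e), pair(e, 0), e), 0), 0))  →  s(m(s(s(s(s(b)))), pair(e, 0), 0))   [R1 at 1.2.1]
3. s(m(s(s(s(s(b)))), pair(e, 0), 0))  →  s(s(s(s(b))))   [R1 at 1]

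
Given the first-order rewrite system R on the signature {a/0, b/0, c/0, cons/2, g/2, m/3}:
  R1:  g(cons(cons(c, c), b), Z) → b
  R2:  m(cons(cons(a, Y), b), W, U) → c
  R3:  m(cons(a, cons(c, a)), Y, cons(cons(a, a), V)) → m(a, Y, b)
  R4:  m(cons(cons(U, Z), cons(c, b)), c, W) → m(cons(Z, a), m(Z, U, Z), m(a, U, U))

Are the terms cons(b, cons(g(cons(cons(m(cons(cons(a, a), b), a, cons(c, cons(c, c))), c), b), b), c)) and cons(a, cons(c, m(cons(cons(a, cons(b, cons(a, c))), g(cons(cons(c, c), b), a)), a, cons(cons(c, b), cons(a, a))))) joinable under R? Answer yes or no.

Reduce t₁ = cons(b, cons(g(cons(cons(m(cons(cons(a, a), b), a, cons(c, cons(c, c))), c), b), b), c)):
1. cons(b, cons(g(cons(cons(m(cons(cons(a, a), b), a, cons(c, cons(c, c))), c), b), b), c))  →  cons(b, cons(g(cons(cons(c, c), b), b), c))   [R2 at 2.1.1.1.1]
2. cons(b, cons(g(cons(cons(c, c), b), b), c))  →  cons(b, cons(b, c))   [R1 at 2.1]

Reduce t₂ = cons(a, cons(c, m(cons(cons(a, cons(b, cons(a, c))), g(cons(cons(c, c), b), a)), a, cons(cons(c, b), cons(a, a))))):
1. cons(a, cons(c, m(cons(cons(a, cons(b, cons(a, c))), g(cons(cons(c, c), b), a)), a, cons(cons(c, b), cons(a, a)))))  →  cons(a, cons(c, m(cons(cons(a, cons(b, cons(a, c))), b), a, cons(cons(c, b), cons(a, a)))))   [R1 at 2.2.1.2]
2. cons(a, cons(c, m(cons(cons(a, cons(b, cons(a, c))), b), a, cons(cons(c, b), cons(a, a)))))  →  cons(a, cons(c, c))   [R2 at 2.2]

no — NF(t₁) = cons(b, cons(b, c)), NF(t₂) = cons(a, cons(c, c))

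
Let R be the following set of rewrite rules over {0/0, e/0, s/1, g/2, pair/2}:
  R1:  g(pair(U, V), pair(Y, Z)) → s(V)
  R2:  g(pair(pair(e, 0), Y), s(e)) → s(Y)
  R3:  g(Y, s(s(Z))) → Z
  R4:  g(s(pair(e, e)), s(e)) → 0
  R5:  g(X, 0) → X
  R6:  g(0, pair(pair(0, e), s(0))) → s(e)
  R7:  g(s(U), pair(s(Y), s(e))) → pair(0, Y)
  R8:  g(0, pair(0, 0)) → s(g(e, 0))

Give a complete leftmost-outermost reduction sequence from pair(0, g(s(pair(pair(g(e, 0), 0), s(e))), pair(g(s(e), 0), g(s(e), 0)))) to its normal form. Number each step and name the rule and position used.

1. pair(0, g(s(pair(pair(g(e, 0), 0), s(e))), pair(g(s(e), 0), g(s(e), 0))))  →  pair(0, g(s(pair(pair(e, 0), s(e))), pair(g(s(e), 0), g(s(e), 0))))   [R5 at 2.1.1.1.1]
2. pair(0, g(s(pair(pair(e, 0), s(e))), pair(g(s(e), 0), g(s(e), 0))))  →  pair(0, g(s(pair(pair(e, 0), s(e))), pair(s(e), g(s(e), 0))))   [R5 at 2.2.1]
3. pair(0, g(s(pair(pair(e, 0), s(e))), pair(s(e), g(s(e), 0))))  →  pair(0, g(s(pair(pair(e, 0), s(e))), pair(s(e), s(e))))   [R5 at 2.2.2]
4. pair(0, g(s(pair(pair(e, 0), s(e))), pair(s(e), s(e))))  →  pair(0, pair(0, e))   [R7 at 2]

pair(0, pair(0, e))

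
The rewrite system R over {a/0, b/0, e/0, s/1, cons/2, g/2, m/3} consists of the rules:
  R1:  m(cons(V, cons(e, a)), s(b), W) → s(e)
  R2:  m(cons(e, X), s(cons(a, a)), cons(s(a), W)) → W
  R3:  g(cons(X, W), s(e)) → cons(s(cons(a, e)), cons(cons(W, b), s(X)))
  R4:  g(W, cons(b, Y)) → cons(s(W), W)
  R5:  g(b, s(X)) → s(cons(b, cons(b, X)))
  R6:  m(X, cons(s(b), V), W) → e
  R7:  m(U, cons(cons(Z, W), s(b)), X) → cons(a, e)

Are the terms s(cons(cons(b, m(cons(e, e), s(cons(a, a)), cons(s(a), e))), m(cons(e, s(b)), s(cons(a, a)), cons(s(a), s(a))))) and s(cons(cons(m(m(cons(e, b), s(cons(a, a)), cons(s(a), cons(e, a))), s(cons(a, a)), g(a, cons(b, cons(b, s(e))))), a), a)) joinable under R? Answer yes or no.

no — NF(t₁) = s(cons(cons(b, e), s(a))), NF(t₂) = s(cons(cons(a, a), a))

Reduce t₁ = s(cons(cons(b, m(cons(e, e), s(cons(a, a)), cons(s(a), e))), m(cons(e, s(b)), s(cons(a, a)), cons(s(a), s(a))))):
1. s(cons(cons(b, m(cons(e, e), s(cons(a, a)), cons(s(a), e))), m(cons(e, s(b)), s(cons(a, a)), cons(s(a), s(a)))))  →  s(cons(cons(b, e), m(cons(e, s(b)), s(cons(a, a)), cons(s(a), s(a)))))   [R2 at 1.1.2]
2. s(cons(cons(b, e), m(cons(e, s(b)), s(cons(a, a)), cons(s(a), s(a)))))  →  s(cons(cons(b, e), s(a)))   [R2 at 1.2]

Reduce t₂ = s(cons(cons(m(m(cons(e, b), s(cons(a, a)), cons(s(a), cons(e, a))), s(cons(a, a)), g(a, cons(b, cons(b, s(e))))), a), a)):
1. s(cons(cons(m(m(cons(e, b), s(cons(a, a)), cons(s(a), cons(e, a))), s(cons(a, a)), g(a, cons(b, cons(b, s(e))))), a), a))  →  s(cons(cons(m(cons(e, a), s(cons(a, a)), g(a, cons(b, cons(b, s(e))))), a), a))   [R2 at 1.1.1.1]
2. s(cons(cons(m(cons(e, a), s(cons(a, a)), g(a, cons(b, cons(b, s(e))))), a), a))  →  s(cons(cons(m(cons(e, a), s(cons(a, a)), cons(s(a), a)), a), a))   [R4 at 1.1.1.3]
3. s(cons(cons(m(cons(e, a), s(cons(a, a)), cons(s(a), a)), a), a))  →  s(cons(cons(a, a), a))   [R2 at 1.1.1]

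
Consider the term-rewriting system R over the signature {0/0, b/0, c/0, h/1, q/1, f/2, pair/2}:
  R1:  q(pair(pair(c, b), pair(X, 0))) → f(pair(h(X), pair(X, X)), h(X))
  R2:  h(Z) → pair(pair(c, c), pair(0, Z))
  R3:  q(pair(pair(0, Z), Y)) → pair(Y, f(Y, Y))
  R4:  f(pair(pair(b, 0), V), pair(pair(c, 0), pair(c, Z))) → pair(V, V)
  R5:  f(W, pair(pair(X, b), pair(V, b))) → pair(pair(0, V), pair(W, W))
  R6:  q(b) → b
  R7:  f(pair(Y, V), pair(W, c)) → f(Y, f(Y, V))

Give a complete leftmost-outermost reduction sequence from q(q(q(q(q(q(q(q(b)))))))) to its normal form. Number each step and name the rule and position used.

b

1. q(q(q(q(q(q(q(q(b))))))))  →  q(q(q(q(q(q(q(b)))))))   [R6 at 1.1.1.1.1.1.1]
2. q(q(q(q(q(q(q(b)))))))  →  q(q(q(q(q(q(b))))))   [R6 at 1.1.1.1.1.1]
3. q(q(q(q(q(q(b))))))  →  q(q(q(q(q(b)))))   [R6 at 1.1.1.1.1]
4. q(q(q(q(q(b)))))  →  q(q(q(q(b))))   [R6 at 1.1.1.1]
5. q(q(q(q(b))))  →  q(q(q(b)))   [R6 at 1.1.1]
6. q(q(q(b)))  →  q(q(b))   [R6 at 1.1]
7. q(q(b))  →  q(b)   [R6 at 1]
8. q(b)  →  b   [R6 at ε]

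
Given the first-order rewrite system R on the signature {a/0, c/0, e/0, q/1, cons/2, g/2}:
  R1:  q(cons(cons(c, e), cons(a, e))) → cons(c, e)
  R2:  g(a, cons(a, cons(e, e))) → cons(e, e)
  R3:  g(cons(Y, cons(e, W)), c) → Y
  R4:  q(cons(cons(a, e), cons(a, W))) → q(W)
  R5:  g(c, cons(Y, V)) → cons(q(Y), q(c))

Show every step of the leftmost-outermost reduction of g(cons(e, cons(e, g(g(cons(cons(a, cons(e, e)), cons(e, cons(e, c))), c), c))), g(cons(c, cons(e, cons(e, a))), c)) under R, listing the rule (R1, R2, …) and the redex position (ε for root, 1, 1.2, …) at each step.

1. g(cons(e, cons(e, g(g(cons(cons(a, cons(e, e)), cons(e, cons(e, c))), c), c))), g(cons(c, cons(e, cons(e, a))), c))  →  g(cons(e, cons(e, g(cons(a, cons(e, e)), c))), g(cons(c, cons(e, cons(e, a))), c))   [R3 at 1.2.2.1]
2. g(cons(e, cons(e, g(cons(a, cons(e, e)), c))), g(cons(c, cons(e, cons(e, a))), c))  →  g(cons(e, cons(e, a)), g(cons(c, cons(e, cons(e, a))), c))   [R3 at 1.2.2]
3. g(cons(e, cons(e, a)), g(cons(c, cons(e, cons(e, a))), c))  →  g(cons(e, cons(e, a)), c)   [R3 at 2]
4. g(cons(e, cons(e, a)), c)  →  e   [R3 at ε]

e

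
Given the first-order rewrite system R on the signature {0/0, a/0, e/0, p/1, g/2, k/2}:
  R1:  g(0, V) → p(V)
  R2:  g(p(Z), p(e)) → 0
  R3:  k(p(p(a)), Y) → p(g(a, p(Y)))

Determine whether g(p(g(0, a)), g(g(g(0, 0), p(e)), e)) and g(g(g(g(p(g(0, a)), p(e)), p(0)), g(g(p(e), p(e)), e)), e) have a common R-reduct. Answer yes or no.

no — NF(t₁) = 0, NF(t₂) = p(e)

Reduce t₁ = g(p(g(0, a)), g(g(g(0, 0), p(e)), e)):
1. g(p(g(0, a)), g(g(g(0, 0), p(e)), e))  →  g(p(p(a)), g(g(g(0, 0), p(e)), e))   [R1 at 1.1]
2. g(p(p(a)), g(g(g(0, 0), p(e)), e))  →  g(p(p(a)), g(g(p(0), p(e)), e))   [R1 at 2.1.1]
3. g(p(p(a)), g(g(p(0), p(e)), e))  →  g(p(p(a)), g(0, e))   [R2 at 2.1]
4. g(p(p(a)), g(0, e))  →  g(p(p(a)), p(e))   [R1 at 2]
5. g(p(p(a)), p(e))  →  0   [R2 at ε]

Reduce t₂ = g(g(g(g(p(g(0, a)), p(e)), p(0)), g(g(p(e), p(e)), e)), e):
1. g(g(g(g(p(g(0, a)), p(e)), p(0)), g(g(p(e), p(e)), e)), e)  →  g(g(g(0, p(0)), g(g(p(e), p(e)), e)), e)   [R2 at 1.1.1]
2. g(g(g(0, p(0)), g(g(p(e), p(e)), e)), e)  →  g(g(p(p(0)), g(g(p(e), p(e)), e)), e)   [R1 at 1.1]
3. g(g(p(p(0)), g(g(p(e), p(e)), e)), e)  →  g(g(p(p(0)), g(0, e)), e)   [R2 at 1.2.1]
4. g(g(p(p(0)), g(0, e)), e)  →  g(g(p(p(0)), p(e)), e)   [R1 at 1.2]
5. g(g(p(p(0)), p(e)), e)  →  g(0, e)   [R2 at 1]
6. g(0, e)  →  p(e)   [R1 at ε]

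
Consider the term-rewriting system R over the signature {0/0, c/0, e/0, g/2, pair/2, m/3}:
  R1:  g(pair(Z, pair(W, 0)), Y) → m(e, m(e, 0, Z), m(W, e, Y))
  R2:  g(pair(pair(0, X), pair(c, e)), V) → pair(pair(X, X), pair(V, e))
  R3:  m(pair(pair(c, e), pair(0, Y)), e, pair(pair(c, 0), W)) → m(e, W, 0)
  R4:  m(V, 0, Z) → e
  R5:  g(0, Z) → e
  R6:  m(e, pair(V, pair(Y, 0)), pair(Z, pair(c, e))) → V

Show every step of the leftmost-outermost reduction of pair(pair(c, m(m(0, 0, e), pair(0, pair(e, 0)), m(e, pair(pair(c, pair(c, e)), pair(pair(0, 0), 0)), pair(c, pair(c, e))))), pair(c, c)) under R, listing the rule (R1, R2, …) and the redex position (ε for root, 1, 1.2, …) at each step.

1. pair(pair(c, m(m(0, 0, e), pair(0, pair(e, 0)), m(e, pair(pair(c, pair(c, e)), pair(pair(0, 0), 0)), pair(c, pair(c, e))))), pair(c, c))  →  pair(pair(c, m(e, pair(0, pair(e, 0)), m(e, pair(pair(c, pair(c, e)), pair(pair(0, 0), 0)), pair(c, pair(c, e))))), pair(c, c))   [R4 at 1.2.1]
2. pair(pair(c, m(e, pair(0, pair(e, 0)), m(e, pair(pair(c, pair(c, e)), pair(pair(0, 0), 0)), pair(c, pair(c, e))))), pair(c, c))  →  pair(pair(c, m(e, pair(0, pair(e, 0)), pair(c, pair(c, e)))), pair(c, c))   [R6 at 1.2.3]
3. pair(pair(c, m(e, pair(0, pair(e, 0)), pair(c, pair(c, e)))), pair(c, c))  →  pair(pair(c, 0), pair(c, c))   [R6 at 1.2]

pair(pair(c, 0), pair(c, c))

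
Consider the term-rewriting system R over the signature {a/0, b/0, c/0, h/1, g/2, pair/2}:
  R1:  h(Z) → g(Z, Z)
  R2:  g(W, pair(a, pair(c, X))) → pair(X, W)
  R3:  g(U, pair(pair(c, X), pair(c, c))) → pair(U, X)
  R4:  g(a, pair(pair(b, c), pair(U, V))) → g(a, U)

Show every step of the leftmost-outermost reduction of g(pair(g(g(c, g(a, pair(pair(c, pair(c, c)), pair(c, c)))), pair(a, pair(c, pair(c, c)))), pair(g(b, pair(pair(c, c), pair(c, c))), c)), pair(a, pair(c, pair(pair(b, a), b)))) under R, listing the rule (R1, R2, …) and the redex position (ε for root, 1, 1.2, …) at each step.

pair(pair(pair(b, a), b), pair(pair(pair(c, c), pair(c, c)), pair(pair(b, c), c)))

1. g(pair(g(g(c, g(a, pair(pair(c, pair(c, c)), pair(c, c)))), pair(a, pair(c, pair(c, c)))), pair(g(b, pair(pair(c, c), pair(c, c))), c)), pair(a, pair(c, pair(pair(b, a), b))))  →  pair(pair(pair(b, a), b), pair(g(g(c, g(a, pair(pair(c, pair(c, c)), pair(c, c)))), pair(a, pair(c, pair(c, c)))), pair(g(b, pair(pair(c, c), pair(c, c))), c)))   [R2 at ε]
2. pair(pair(pair(b, a), b), pair(g(g(c, g(a, pair(pair(c, pair(c, c)), pair(c, c)))), pair(a, pair(c, pair(c, c)))), pair(g(b, pair(pair(c, c), pair(c, c))), c)))  →  pair(pair(pair(b, a), b), pair(pair(pair(c, c), g(c, g(a, pair(pair(c, pair(c, c)), pair(c, c))))), pair(g(b, pair(pair(c, c), pair(c, c))), c)))   [R2 at 2.1]
3. pair(pair(pair(b, a), b), pair(pair(pair(c, c), g(c, g(a, pair(pair(c, pair(c, c)), pair(c, c))))), pair(g(b, pair(pair(c, c), pair(c, c))), c)))  →  pair(pair(pair(b, a), b), pair(pair(pair(c, c), g(c, pair(a, pair(c, c)))), pair(g(b, pair(pair(c, c), pair(c, c))), c)))   [R3 at 2.1.2.2]
4. pair(pair(pair(b, a), b), pair(pair(pair(c, c), g(c, pair(a, pair(c, c)))), pair(g(b, pair(pair(c, c), pair(c, c))), c)))  →  pair(pair(pair(b, a), b), pair(pair(pair(c, c), pair(c, c)), pair(g(b, pair(pair(c, c), pair(c, c))), c)))   [R2 at 2.1.2]
5. pair(pair(pair(b, a), b), pair(pair(pair(c, c), pair(c, c)), pair(g(b, pair(pair(c, c), pair(c, c))), c)))  →  pair(pair(pair(b, a), b), pair(pair(pair(c, c), pair(c, c)), pair(pair(b, c), c)))   [R3 at 2.2.1]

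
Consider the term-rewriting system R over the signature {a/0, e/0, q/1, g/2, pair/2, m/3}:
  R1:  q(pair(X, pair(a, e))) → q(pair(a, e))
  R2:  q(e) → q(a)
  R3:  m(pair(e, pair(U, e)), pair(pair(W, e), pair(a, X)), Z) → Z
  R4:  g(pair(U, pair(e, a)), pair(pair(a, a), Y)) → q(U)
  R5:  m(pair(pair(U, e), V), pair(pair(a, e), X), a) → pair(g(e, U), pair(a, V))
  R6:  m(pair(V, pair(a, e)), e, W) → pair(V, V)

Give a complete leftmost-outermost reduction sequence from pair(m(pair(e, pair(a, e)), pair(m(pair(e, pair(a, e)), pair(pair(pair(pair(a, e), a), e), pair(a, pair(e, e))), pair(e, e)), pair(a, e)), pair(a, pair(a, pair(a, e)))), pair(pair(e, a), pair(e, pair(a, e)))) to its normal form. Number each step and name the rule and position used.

pair(pair(a, pair(a, pair(a, e))), pair(pair(e, a), pair(e, pair(a, e))))

1. pair(m(pair(e, pair(a, e)), pair(m(pair(e, pair(a, e)), pair(pair(pair(pair(a, e), a), e), pair(a, pair(e, e))), pair(e, e)), pair(a, e)), pair(a, pair(a, pair(a, e)))), pair(pair(e, a), pair(e, pair(a, e))))  →  pair(m(pair(e, pair(a, e)), pair(pair(e, e), pair(a, e)), pair(a, pair(a, pair(a, e)))), pair(pair(e, a), pair(e, pair(a, e))))   [R3 at 1.2.1]
2. pair(m(pair(e, pair(a, e)), pair(pair(e, e), pair(a, e)), pair(a, pair(a, pair(a, e)))), pair(pair(e, a), pair(e, pair(a, e))))  →  pair(pair(a, pair(a, pair(a, e))), pair(pair(e, a), pair(e, pair(a, e))))   [R3 at 1]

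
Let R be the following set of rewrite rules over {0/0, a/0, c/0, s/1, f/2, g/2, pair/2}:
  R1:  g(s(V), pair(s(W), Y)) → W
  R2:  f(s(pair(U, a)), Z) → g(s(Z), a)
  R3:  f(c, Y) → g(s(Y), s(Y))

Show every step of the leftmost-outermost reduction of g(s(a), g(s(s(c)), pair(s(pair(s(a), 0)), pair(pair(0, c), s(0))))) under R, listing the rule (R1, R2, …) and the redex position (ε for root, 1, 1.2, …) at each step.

1. g(s(a), g(s(s(c)), pair(s(pair(s(a), 0)), pair(pair(0, c), s(0)))))  →  g(s(a), pair(s(a), 0))   [R1 at 2]
2. g(s(a), pair(s(a), 0))  →  a   [R1 at ε]

a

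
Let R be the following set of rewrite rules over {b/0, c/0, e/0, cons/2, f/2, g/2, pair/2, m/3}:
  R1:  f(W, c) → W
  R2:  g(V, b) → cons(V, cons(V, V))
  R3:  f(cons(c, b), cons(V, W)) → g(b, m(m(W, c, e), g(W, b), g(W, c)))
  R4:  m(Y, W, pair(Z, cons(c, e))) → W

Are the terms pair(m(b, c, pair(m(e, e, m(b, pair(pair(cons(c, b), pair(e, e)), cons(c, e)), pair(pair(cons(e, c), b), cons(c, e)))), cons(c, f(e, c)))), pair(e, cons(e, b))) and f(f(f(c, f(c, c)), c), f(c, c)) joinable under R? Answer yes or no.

Reduce t₁ = pair(m(b, c, pair(m(e, e, m(b, pair(pair(cons(c, b), pair(e, e)), cons(c, e)), pair(pair(cons(e, c), b), cons(c, e)))), cons(c, f(e, c)))), pair(e, cons(e, b))):
1. pair(m(b, c, pair(m(e, e, m(b, pair(pair(cons(c, b), pair(e, e)), cons(c, e)), pair(pair(cons(e, c), b), cons(c, e)))), cons(c, f(e, c)))), pair(e, cons(e, b)))  →  pair(m(b, c, pair(m(e, e, pair(pair(cons(c, b), pair(e, e)), cons(c, e))), cons(c, f(e, c)))), pair(e, cons(e, b)))   [R4 at 1.3.1.3]
2. pair(m(b, c, pair(m(e, e, pair(pair(cons(c, b), pair(e, e)), cons(c, e))), cons(c, f(e, c)))), pair(e, cons(e, b)))  →  pair(m(b, c, pair(e, cons(c, f(e, c)))), pair(e, cons(e, b)))   [R4 at 1.3.1]
3. pair(m(b, c, pair(e, cons(c, f(e, c)))), pair(e, cons(e, b)))  →  pair(m(b, c, pair(e, cons(c, e))), pair(e, cons(e, b)))   [R1 at 1.3.2.2]
4. pair(m(b, c, pair(e, cons(c, e))), pair(e, cons(e, b)))  →  pair(c, pair(e, cons(e, b)))   [R4 at 1]

Reduce t₂ = f(f(f(c, f(c, c)), c), f(c, c)):
1. f(f(f(c, f(c, c)), c), f(c, c))  →  f(f(c, f(c, c)), f(c, c))   [R1 at 1]
2. f(f(c, f(c, c)), f(c, c))  →  f(f(c, c), f(c, c))   [R1 at 1.2]
3. f(f(c, c), f(c, c))  →  f(c, f(c, c))   [R1 at 1]
4. f(c, f(c, c))  →  f(c, c)   [R1 at 2]
5. f(c, c)  →  c   [R1 at ε]

no — NF(t₁) = pair(c, pair(e, cons(e, b))), NF(t₂) = c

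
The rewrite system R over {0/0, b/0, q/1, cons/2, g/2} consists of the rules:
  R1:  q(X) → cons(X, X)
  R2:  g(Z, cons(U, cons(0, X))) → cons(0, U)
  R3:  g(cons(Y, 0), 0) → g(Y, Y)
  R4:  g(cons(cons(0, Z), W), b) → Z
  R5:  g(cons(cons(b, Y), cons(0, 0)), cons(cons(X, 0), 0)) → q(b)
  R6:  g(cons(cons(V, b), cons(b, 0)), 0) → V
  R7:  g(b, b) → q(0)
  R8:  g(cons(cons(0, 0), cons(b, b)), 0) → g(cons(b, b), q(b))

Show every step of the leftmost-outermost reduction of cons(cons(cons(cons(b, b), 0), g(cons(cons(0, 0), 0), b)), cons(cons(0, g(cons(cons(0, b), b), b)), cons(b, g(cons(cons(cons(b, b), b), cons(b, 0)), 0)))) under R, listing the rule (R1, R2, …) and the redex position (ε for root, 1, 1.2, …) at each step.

cons(cons(cons(cons(b, b), 0), 0), cons(cons(0, b), cons(b, cons(b, b))))

1. cons(cons(cons(cons(b, b), 0), g(cons(cons(0, 0), 0), b)), cons(cons(0, g(cons(cons(0, b), b), b)), cons(b, g(cons(cons(cons(b, b), b), cons(b, 0)), 0))))  →  cons(cons(cons(cons(b, b), 0), 0), cons(cons(0, g(cons(cons(0, b), b), b)), cons(b, g(cons(cons(cons(b, b), b), cons(b, 0)), 0))))   [R4 at 1.2]
2. cons(cons(cons(cons(b, b), 0), 0), cons(cons(0, g(cons(cons(0, b), b), b)), cons(b, g(cons(cons(cons(b, b), b), cons(b, 0)), 0))))  →  cons(cons(cons(cons(b, b), 0), 0), cons(cons(0, b), cons(b, g(cons(cons(cons(b, b), b), cons(b, 0)), 0))))   [R4 at 2.1.2]
3. cons(cons(cons(cons(b, b), 0), 0), cons(cons(0, b), cons(b, g(cons(cons(cons(b, b), b), cons(b, 0)), 0))))  →  cons(cons(cons(cons(b, b), 0), 0), cons(cons(0, b), cons(b, cons(b, b))))   [R6 at 2.2.2]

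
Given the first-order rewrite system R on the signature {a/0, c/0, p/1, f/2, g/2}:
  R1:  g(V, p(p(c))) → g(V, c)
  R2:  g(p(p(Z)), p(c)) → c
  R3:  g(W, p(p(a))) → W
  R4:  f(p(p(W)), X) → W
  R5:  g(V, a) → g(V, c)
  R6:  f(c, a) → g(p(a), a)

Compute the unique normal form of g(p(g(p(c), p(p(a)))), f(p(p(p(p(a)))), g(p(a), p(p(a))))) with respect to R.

p(p(c))

1. g(p(g(p(c), p(p(a)))), f(p(p(p(p(a)))), g(p(a), p(p(a)))))  →  g(p(p(c)), f(p(p(p(p(a)))), g(p(a), p(p(a)))))   [R3 at 1.1]
2. g(p(p(c)), f(p(p(p(p(a)))), g(p(a), p(p(a)))))  →  g(p(p(c)), p(p(a)))   [R4 at 2]
3. g(p(p(c)), p(p(a)))  →  p(p(c))   [R3 at ε]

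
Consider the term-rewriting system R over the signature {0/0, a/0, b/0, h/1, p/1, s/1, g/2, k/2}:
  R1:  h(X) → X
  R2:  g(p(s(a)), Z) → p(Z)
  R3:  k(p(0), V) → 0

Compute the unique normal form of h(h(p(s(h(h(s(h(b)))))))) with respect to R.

p(s(s(b)))

1. h(h(p(s(h(h(s(h(b))))))))  →  h(p(s(h(h(s(h(b)))))))   [R1 at ε]
2. h(p(s(h(h(s(h(b)))))))  →  p(s(h(h(s(h(b))))))   [R1 at ε]
3. p(s(h(h(s(h(b))))))  →  p(s(h(s(h(b)))))   [R1 at 1.1]
4. p(s(h(s(h(b)))))  →  p(s(s(h(b))))   [R1 at 1.1]
5. p(s(s(h(b))))  →  p(s(s(b)))   [R1 at 1.1.1]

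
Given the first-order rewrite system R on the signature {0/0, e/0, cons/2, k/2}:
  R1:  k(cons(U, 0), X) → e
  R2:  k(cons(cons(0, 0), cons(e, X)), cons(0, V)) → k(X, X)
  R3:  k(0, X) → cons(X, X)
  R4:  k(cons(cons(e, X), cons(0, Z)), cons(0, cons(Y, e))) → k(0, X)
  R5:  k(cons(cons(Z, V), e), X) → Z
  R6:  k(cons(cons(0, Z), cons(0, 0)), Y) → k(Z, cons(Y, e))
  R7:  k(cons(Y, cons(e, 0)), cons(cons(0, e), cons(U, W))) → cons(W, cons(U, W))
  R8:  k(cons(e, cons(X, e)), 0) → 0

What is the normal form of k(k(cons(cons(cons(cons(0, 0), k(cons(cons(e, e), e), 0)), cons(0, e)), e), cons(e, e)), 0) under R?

1. k(k(cons(cons(cons(cons(0, 0), k(cons(cons(e, e), e), 0)), cons(0, e)), e), cons(e, e)), 0)  →  k(cons(cons(0, 0), k(cons(cons(e, e), e), 0)), 0)   [R5 at 1]
2. k(cons(cons(0, 0), k(cons(cons(e, e), e), 0)), 0)  →  k(cons(cons(0, 0), e), 0)   [R5 at 1.2]
3. k(cons(cons(0, 0), e), 0)  →  0   [R5 at ε]

0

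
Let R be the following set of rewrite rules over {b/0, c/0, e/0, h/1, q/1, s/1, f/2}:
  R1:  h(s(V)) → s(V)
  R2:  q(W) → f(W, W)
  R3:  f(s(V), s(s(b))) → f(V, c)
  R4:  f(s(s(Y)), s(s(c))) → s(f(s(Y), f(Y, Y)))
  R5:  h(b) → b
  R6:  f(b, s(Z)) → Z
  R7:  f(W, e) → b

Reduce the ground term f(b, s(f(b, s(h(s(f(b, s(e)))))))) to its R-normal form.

s(e)

1. f(b, s(f(b, s(h(s(f(b, s(e))))))))  →  f(b, s(h(s(f(b, s(e))))))   [R6 at ε]
2. f(b, s(h(s(f(b, s(e))))))  →  h(s(f(b, s(e))))   [R6 at ε]
3. h(s(f(b, s(e))))  →  s(f(b, s(e)))   [R1 at ε]
4. s(f(b, s(e)))  →  s(e)   [R6 at 1]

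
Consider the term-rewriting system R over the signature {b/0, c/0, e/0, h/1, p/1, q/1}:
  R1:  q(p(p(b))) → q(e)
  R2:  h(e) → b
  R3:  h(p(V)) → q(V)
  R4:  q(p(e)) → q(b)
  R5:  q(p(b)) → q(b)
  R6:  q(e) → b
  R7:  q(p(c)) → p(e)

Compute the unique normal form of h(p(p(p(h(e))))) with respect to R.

1. h(p(p(p(h(e)))))  →  q(p(p(h(e))))   [R3 at ε]
2. q(p(p(h(e))))  →  q(p(p(b)))   [R2 at 1.1.1]
3. q(p(p(b)))  →  q(e)   [R1 at ε]
4. q(e)  →  b   [R6 at ε]

b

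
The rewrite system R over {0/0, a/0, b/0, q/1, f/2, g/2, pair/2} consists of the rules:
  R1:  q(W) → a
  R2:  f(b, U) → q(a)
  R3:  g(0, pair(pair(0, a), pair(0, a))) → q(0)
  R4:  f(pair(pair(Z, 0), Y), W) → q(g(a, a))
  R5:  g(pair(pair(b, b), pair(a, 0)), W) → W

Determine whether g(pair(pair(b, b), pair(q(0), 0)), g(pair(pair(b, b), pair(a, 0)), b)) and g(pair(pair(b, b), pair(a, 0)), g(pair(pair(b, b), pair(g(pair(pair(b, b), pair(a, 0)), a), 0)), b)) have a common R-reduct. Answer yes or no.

yes — NF(t₁) = b, NF(t₂) = b

Reduce t₁ = g(pair(pair(b, b), pair(q(0), 0)), g(pair(pair(b, b), pair(a, 0)), b)):
1. g(pair(pair(b, b), pair(q(0), 0)), g(pair(pair(b, b), pair(a, 0)), b))  →  g(pair(pair(b, b), pair(a, 0)), g(pair(pair(b, b), pair(a, 0)), b))   [R1 at 1.2.1]
2. g(pair(pair(b, b), pair(a, 0)), g(pair(pair(b, b), pair(a, 0)), b))  →  g(pair(pair(b, b), pair(a, 0)), b)   [R5 at ε]
3. g(pair(pair(b, b), pair(a, 0)), b)  →  b   [R5 at ε]

Reduce t₂ = g(pair(pair(b, b), pair(a, 0)), g(pair(pair(b, b), pair(g(pair(pair(b, b), pair(a, 0)), a), 0)), b)):
1. g(pair(pair(b, b), pair(a, 0)), g(pair(pair(b, b), pair(g(pair(pair(b, b), pair(a, 0)), a), 0)), b))  →  g(pair(pair(b, b), pair(g(pair(pair(b, b), pair(a, 0)), a), 0)), b)   [R5 at ε]
2. g(pair(pair(b, b), pair(g(pair(pair(b, b), pair(a, 0)), a), 0)), b)  →  g(pair(pair(b, b), pair(a, 0)), b)   [R5 at 1.2.1]
3. g(pair(pair(b, b), pair(a, 0)), b)  →  b   [R5 at ε]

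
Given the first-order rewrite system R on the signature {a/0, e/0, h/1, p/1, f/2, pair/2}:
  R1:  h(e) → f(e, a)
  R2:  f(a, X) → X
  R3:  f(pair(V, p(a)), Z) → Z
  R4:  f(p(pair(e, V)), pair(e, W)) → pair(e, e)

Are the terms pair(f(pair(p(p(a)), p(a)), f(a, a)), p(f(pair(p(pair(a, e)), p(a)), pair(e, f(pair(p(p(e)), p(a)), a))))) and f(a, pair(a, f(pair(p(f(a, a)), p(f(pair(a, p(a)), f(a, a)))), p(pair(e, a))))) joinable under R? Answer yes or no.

Reduce t₁ = pair(f(pair(p(p(a)), p(a)), f(a, a)), p(f(pair(p(pair(a, e)), p(a)), pair(e, f(pair(p(p(e)), p(a)), a))))):
1. pair(f(pair(p(p(a)), p(a)), f(a, a)), p(f(pair(p(pair(a, e)), p(a)), pair(e, f(pair(p(p(e)), p(a)), a)))))  →  pair(f(a, a), p(f(pair(p(pair(a, e)), p(a)), pair(e, f(pair(p(p(e)), p(a)), a)))))   [R3 at 1]
2. pair(f(a, a), p(f(pair(p(pair(a, e)), p(a)), pair(e, f(pair(p(p(e)), p(a)), a)))))  →  pair(a, p(f(pair(p(pair(a, e)), p(a)), pair(e, f(pair(p(p(e)), p(a)), a)))))   [R2 at 1]
3. pair(a, p(f(pair(p(pair(a, e)), p(a)), pair(e, f(pair(p(p(e)), p(a)), a)))))  →  pair(a, p(pair(e, f(pair(p(p(e)), p(a)), a))))   [R3 at 2.1]
4. pair(a, p(pair(e, f(pair(p(p(e)), p(a)), a))))  →  pair(a, p(pair(e, a)))   [R3 at 2.1.2]

Reduce t₂ = f(a, pair(a, f(pair(p(f(a, a)), p(f(pair(a, p(a)), f(a, a)))), p(pair(e, a))))):
1. f(a, pair(a, f(pair(p(f(a, a)), p(f(pair(a, p(a)), f(a, a)))), p(pair(e, a)))))  →  pair(a, f(pair(p(f(a, a)), p(f(pair(a, p(a)), f(a, a)))), p(pair(e, a))))   [R2 at ε]
2. pair(a, f(pair(p(f(a, a)), p(f(pair(a, p(a)), f(a, a)))), p(pair(e, a))))  →  pair(a, f(pair(p(a), p(f(pair(a, p(a)), f(a, a)))), p(pair(e, a))))   [R2 at 2.1.1.1]
3. pair(a, f(pair(p(a), p(f(pair(a, p(a)), f(a, a)))), p(pair(e, a))))  →  pair(a, f(pair(p(a), p(f(a, a))), p(pair(e, a))))   [R3 at 2.1.2.1]
4. pair(a, f(pair(p(a), p(f(a, a))), p(pair(e, a))))  →  pair(a, f(pair(p(a), p(a)), p(pair(e, a))))   [R2 at 2.1.2.1]
5. pair(a, f(pair(p(a), p(a)), p(pair(e, a))))  →  pair(a, p(pair(e, a)))   [R3 at 2]

yes — NF(t₁) = pair(a, p(pair(e, a))), NF(t₂) = pair(a, p(pair(e, a)))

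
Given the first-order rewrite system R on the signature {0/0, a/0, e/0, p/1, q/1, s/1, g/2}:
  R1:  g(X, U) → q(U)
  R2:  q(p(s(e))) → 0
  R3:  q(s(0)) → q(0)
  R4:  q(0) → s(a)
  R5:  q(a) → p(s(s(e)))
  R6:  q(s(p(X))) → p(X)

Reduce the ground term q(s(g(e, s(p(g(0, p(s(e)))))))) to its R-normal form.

1. q(s(g(e, s(p(g(0, p(s(e))))))))  →  q(s(q(s(p(g(0, p(s(e))))))))   [R1 at 1.1]
2. q(s(q(s(p(g(0, p(s(e))))))))  →  q(s(p(g(0, p(s(e))))))   [R6 at 1.1]
3. q(s(p(g(0, p(s(e))))))  →  p(g(0, p(s(e))))   [R6 at ε]
4. p(g(0, p(s(e))))  →  p(q(p(s(e))))   [R1 at 1]
5. p(q(p(s(e))))  →  p(0)   [R2 at 1]

p(0)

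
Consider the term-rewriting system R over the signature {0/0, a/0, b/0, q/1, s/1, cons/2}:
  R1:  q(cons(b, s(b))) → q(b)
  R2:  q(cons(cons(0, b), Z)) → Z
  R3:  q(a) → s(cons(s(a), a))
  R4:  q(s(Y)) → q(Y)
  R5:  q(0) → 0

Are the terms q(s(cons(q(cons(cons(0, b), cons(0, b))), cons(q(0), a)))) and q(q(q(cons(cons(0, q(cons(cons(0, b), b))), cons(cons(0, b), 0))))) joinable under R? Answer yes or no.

Reduce t₁ = q(s(cons(q(cons(cons(0, b), cons(0, b))), cons(q(0), a)))):
1. q(s(cons(q(cons(cons(0, b), cons(0, b))), cons(q(0), a))))  →  q(cons(q(cons(cons(0, b), cons(0, b))), cons(q(0), a)))   [R4 at ε]
2. q(cons(q(cons(cons(0, b), cons(0, b))), cons(q(0), a)))  →  q(cons(cons(0, b), cons(q(0), a)))   [R2 at 1.1]
3. q(cons(cons(0, b), cons(q(0), a)))  →  cons(q(0), a)   [R2 at ε]
4. cons(q(0), a)  →  cons(0, a)   [R5 at 1]

Reduce t₂ = q(q(q(cons(cons(0, q(cons(cons(0, b), b))), cons(cons(0, b), 0))))):
1. q(q(q(cons(cons(0, q(cons(cons(0, b), b))), cons(cons(0, b), 0)))))  →  q(q(q(cons(cons(0, b), cons(cons(0, b), 0)))))   [R2 at 1.1.1.1.2]
2. q(q(q(cons(cons(0, b), cons(cons(0, b), 0)))))  →  q(q(cons(cons(0, b), 0)))   [R2 at 1.1]
3. q(q(cons(cons(0, b), 0)))  →  q(0)   [R2 at 1]
4. q(0)  →  0   [R5 at ε]

no — NF(t₁) = cons(0, a), NF(t₂) = 0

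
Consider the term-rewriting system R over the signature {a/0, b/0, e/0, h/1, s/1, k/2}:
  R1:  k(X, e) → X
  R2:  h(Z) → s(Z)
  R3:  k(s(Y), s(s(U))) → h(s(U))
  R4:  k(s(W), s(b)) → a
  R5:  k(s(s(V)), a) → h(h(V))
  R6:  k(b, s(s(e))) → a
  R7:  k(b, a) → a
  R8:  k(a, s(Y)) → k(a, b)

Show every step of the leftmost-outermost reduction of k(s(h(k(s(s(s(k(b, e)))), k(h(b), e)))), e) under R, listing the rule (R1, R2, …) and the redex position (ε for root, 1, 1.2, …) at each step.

s(s(a))

1. k(s(h(k(s(s(s(k(b, e)))), k(h(b), e)))), e)  →  s(h(k(s(s(s(k(b, e)))), k(h(b), e))))   [R1 at ε]
2. s(h(k(s(s(s(k(b, e)))), k(h(b), e))))  →  s(s(k(s(s(s(k(b, e)))), k(h(b), e))))   [R2 at 1]
3. s(s(k(s(s(s(k(b, e)))), k(h(b), e))))  →  s(s(k(s(s(s(b))), k(h(b), e))))   [R1 at 1.1.1.1.1.1]
4. s(s(k(s(s(s(b))), k(h(b), e))))  →  s(s(k(s(s(s(b))), h(b))))   [R1 at 1.1.2]
5. s(s(k(s(s(s(b))), h(b))))  →  s(s(k(s(s(s(b))), s(b))))   [R2 at 1.1.2]
6. s(s(k(s(s(s(b))), s(b))))  →  s(s(a))   [R4 at 1.1]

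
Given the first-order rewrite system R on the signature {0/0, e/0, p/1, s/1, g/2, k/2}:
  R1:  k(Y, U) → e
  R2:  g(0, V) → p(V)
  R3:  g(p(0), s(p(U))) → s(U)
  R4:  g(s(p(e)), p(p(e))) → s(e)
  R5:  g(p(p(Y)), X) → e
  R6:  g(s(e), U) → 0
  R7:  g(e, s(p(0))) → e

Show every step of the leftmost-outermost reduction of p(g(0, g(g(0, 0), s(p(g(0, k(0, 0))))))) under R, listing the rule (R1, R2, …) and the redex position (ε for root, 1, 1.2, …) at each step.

p(p(s(p(e))))

1. p(g(0, g(g(0, 0), s(p(g(0, k(0, 0)))))))  →  p(p(g(g(0, 0), s(p(g(0, k(0, 0)))))))   [R2 at 1]
2. p(p(g(g(0, 0), s(p(g(0, k(0, 0)))))))  →  p(p(g(p(0), s(p(g(0, k(0, 0)))))))   [R2 at 1.1.1]
3. p(p(g(p(0), s(p(g(0, k(0, 0)))))))  →  p(p(s(g(0, k(0, 0)))))   [R3 at 1.1]
4. p(p(s(g(0, k(0, 0)))))  →  p(p(s(p(k(0, 0)))))   [R2 at 1.1.1]
5. p(p(s(p(k(0, 0)))))  →  p(p(s(p(e))))   [R1 at 1.1.1.1]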